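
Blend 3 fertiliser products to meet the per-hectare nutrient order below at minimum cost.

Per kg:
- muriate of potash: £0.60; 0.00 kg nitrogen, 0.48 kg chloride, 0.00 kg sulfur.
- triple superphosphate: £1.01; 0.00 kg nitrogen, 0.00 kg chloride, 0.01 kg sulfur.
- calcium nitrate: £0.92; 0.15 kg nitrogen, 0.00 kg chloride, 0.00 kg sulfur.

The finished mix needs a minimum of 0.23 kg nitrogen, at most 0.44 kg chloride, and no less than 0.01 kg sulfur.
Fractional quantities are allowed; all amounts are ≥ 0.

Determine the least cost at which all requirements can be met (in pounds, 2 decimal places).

£2.42

Let x1 = kg of muriate of potash, x2 = kg of triple superphosphate, x3 = kg of calcium nitrate.
min 0.6x1 + 1.01x2 + 0.92x3 subject to:
  0.15x3 ≥ 0.23   (nitrogen)
  0.48x1 ≤ 0.44   (chloride)
  0.01x2 ≥ 0.01   (sulfur)
  x1, x2, x3 ≥ 0.
The minimum-cost mix takes nothing from muriate of potash — only triple superphosphate, calcium nitrate. The nitrogen and sulfur requirements are met with equality.
Optimal quantities: triple superphosphate = 1 kg, calcium nitrate = 1.533 kg.
Total cost: 1.01·1 + 0.92·1.533 = 2.4204.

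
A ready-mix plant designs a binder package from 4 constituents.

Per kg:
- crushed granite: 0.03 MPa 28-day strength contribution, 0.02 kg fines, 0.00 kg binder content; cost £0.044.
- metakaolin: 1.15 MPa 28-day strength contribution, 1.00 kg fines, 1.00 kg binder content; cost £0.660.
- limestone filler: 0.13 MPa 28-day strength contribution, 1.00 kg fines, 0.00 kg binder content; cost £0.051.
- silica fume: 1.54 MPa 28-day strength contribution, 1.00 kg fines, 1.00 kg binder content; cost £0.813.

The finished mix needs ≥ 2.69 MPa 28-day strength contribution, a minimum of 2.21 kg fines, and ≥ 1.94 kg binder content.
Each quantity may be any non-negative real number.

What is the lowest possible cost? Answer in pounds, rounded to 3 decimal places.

£1.460

Set it up as a linear program. Let x1 = kg of crushed granite, x2 = kg of metakaolin, x3 = kg of limestone filler, x4 = kg of silica fume.
Minimize 0.044x1 + 0.66x2 + 0.051x3 + 0.813x4 s.t.:
  0.03x1 + 1.15x2 + 0.13x3 + 1.54x4 ≥ 2.69   (28-day strength contribution)
  0.02x1 + 1x2 + 1x3 + 1x4 ≥ 2.21   (fines)
  1x2 + 1x4 ≥ 1.94   (binder content)
  x1, x2, x3, x4 ≥ 0.
The minimum-cost mix takes nothing from crushed granite — only metakaolin, limestone filler, silica fume. Binding constraints: 28-day strength contribution, fines, binder content.
That vertex is x2 = 0.85308, x3 = 0.27, x4 = 1.0869.
Objective = 0.66·0.85308 + 0.051·0.27 + 0.813·1.0869 = 1.46045.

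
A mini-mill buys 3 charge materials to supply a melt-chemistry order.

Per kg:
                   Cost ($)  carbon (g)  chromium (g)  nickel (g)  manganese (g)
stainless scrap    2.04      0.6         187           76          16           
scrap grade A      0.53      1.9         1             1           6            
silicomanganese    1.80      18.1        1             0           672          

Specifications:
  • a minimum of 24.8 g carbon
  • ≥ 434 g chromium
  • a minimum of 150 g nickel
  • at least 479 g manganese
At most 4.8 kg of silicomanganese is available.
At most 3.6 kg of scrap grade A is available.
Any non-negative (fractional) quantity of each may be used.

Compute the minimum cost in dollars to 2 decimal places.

Let x1 = kg of stainless scrap, x2 = kg of scrap grade A, x3 = kg of silicomanganese.
min 2.04x1 + 0.53x2 + 1.8x3 with:
  0.6x1 + 1.9x2 + 18.1x3 ≥ 24.8   (carbon)
  187x1 + 1x2 + 1x3 ≥ 434   (chromium)
  76x1 + 1x2 ≥ 150   (nickel)
  16x1 + 6x2 + 672x3 ≥ 479   (manganese)
  x3 ≤ 4.8
  x2 ≤ 3.6
  x1, x2, x3 ≥ 0.
At the optimum only stainless scrap, silicomanganese are positive (scrap grade A = 0). The carbon and chromium requirements are met with equality.
Optimal quantities: stainless scrap = 2.314 kg, silicomanganese = 1.293 kg.
Cost = 2.04·2.314 + 1.8·1.293 = 7.0480.

$7.05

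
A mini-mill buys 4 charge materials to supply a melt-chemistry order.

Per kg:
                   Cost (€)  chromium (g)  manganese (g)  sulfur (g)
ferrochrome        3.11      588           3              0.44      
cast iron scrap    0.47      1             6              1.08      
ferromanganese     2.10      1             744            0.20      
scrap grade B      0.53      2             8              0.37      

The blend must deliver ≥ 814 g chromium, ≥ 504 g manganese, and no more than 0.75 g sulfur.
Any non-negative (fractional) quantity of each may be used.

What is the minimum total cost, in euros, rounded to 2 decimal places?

Let x1 = kg of ferrochrome, x2 = kg of cast iron scrap, x3 = kg of ferromanganese, x4 = kg of scrap grade B.
min 3.11x1 + 0.47x2 + 2.1x3 + 0.53x4 s.t.:
  588x1 + 1x2 + 1x3 + 2x4 ≥ 814   (chromium)
  3x1 + 6x2 + 744x3 + 8x4 ≥ 504   (manganese)
  0.44x1 + 1.08x2 + 0.2x3 + 0.37x4 ≤ 0.75   (sulfur)
  x1, x2, x3, x4 ≥ 0.
At the optimum only ferrochrome, ferromanganese are positive (cast iron scrap, scrap grade B = 0). There the chromium and manganese constraints are tight.
So ferrochrome = 1.383 kg, ferromanganese = 0.6718 kg.
Total cost: 3.11·1.383 + 2.1·0.6718 = 5.7119.

€5.71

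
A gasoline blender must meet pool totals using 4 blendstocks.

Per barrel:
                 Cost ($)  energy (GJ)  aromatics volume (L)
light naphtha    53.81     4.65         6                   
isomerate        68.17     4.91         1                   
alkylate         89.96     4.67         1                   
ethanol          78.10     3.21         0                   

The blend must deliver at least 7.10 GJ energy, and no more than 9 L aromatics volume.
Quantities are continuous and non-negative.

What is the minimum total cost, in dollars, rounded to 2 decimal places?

Let x1 = barrels of light naphtha, x2 = barrels of isomerate, x3 = barrels of alkylate, x4 = barrels of ethanol.
Minimise 53.81x1 + 68.17x2 + 89.96x3 + 78.1x4 s.t.:
  4.65x1 + 4.91x2 + 4.67x3 + 3.21x4 ≥ 7.1   (energy)
  6x1 + 1x2 + 1x3 ≤ 9   (aromatics volume)
  x1, x2, x3, x4 ≥ 0.
At the optimum only light naphtha, isomerate are positive (alkylate, ethanol = 0). There the energy and aromatics volume constraints are tight.
Solving gives x1 = 1.49496, x2 = 0.0302297.
Total cost: 53.81·1.49496 + 68.17·0.0302297 = 82.5046.

$82.50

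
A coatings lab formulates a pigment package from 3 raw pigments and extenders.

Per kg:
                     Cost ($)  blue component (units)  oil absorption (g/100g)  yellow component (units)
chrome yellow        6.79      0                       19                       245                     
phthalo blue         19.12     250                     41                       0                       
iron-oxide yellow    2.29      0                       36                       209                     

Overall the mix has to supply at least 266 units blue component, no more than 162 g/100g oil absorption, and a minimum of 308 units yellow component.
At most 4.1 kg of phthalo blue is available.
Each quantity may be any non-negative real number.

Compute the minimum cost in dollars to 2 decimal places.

$23.72

Treat it as an LP. Let x1 = kg of chrome yellow, x2 = kg of phthalo blue, x3 = kg of iron-oxide yellow.
min 6.79x1 + 19.12x2 + 2.29x3 s.t.:
  250x2 ≥ 266   (blue component)
  19x1 + 41x2 + 36x3 ≤ 162   (oil absorption)
  245x1 + 209x3 ≥ 308   (yellow component)
  x2 ≤ 4.1
  x1, x2, x3 ≥ 0.
The optimal basis is {phthalo blue, iron-oxide yellow}; chrome yellow drops out. The blue component and yellow component requirements are met with equality.
That vertex is x2 = 1.064, x3 = 1.474.
Objective = 19.12·1.064 + 2.29·1.474 = 23.7191.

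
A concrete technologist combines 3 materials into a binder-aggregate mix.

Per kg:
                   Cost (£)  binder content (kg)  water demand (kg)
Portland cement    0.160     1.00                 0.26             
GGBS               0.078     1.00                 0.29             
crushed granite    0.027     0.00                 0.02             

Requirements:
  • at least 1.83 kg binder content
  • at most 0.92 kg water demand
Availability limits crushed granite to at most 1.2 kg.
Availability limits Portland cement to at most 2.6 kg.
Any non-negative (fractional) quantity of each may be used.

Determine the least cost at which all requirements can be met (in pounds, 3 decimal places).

£0.143

Treat it as an LP. Let x1 = kg of Portland cement, x2 = kg of GGBS, x3 = kg of crushed granite.
Minimise 0.16x1 + 0.078x2 + 0.027x3 subject to:
  1x1 + 1x2 ≥ 1.83   (binder content)
  0.26x1 + 0.29x2 + 0.02x3 ≤ 0.92   (water demand)
  x3 ≤ 1.2
  x1 ≤ 2.6
  x1, x2, x3 ≥ 0.
At the optimum only GGBS is positive (Portland cement, crushed granite = 0). There the binder content constraint is tight.
Solving gives x2 = 1.83.
Total cost: 0.078·1.83 = 0.14274.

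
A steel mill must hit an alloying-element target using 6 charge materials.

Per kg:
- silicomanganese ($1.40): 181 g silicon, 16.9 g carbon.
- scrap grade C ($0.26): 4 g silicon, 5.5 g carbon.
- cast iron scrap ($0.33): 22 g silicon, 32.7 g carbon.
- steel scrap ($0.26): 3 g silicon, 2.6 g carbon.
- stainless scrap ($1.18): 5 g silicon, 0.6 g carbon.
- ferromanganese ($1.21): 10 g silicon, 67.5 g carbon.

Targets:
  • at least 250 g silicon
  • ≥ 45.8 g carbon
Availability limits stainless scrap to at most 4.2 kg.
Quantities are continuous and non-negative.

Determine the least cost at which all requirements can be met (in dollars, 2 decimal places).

Treat it as an LP. Let x1 = kg of silicomanganese, x2 = kg of scrap grade C, x3 = kg of cast iron scrap, x4 = kg of steel scrap, x5 = kg of stainless scrap, x6 = kg of ferromanganese.
Minimise 1.4x1 + 0.26x2 + 0.33x3 + 0.26x4 + 1.18x5 + 1.21x6 with:
  181x1 + 4x2 + 22x3 + 3x4 + 5x5 + 10x6 ≥ 250   (silicon)
  16.9x1 + 5.5x2 + 32.7x3 + 2.6x4 + 0.6x5 + 67.5x6 ≥ 45.8   (carbon)
  x5 ≤ 4.2
  x1, x2, x3, x4, x5, x6 ≥ 0.
The minimum-cost mix takes nothing from scrap grade C, steel scrap, stainless scrap, ferromanganese — only silicomanganese, cast iron scrap. The silicon and carbon requirements are met with equality.
So silicomanganese = 1.292 kg, cast iron scrap = 0.7328 kg.
Objective = 1.4·1.292 + 0.33·0.7328 = 2.0506.

$2.05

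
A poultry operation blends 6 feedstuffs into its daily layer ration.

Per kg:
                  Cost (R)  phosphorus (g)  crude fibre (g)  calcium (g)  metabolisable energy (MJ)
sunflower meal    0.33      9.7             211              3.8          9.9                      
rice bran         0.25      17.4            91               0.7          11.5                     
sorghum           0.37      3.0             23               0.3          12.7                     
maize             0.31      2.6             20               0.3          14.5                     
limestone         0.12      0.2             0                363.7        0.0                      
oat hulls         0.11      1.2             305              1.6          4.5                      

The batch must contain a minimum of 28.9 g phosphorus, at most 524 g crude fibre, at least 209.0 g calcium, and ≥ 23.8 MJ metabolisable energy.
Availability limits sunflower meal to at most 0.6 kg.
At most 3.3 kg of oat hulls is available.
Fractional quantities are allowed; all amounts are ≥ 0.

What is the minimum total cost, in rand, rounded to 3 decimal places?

Let x1 = kg of sunflower meal, x2 = kg of rice bran, x3 = kg of sorghum, x4 = kg of maize, x5 = kg of limestone, x6 = kg of oat hulls.
Minimize 0.33x1 + 0.25x2 + 0.37x3 + 0.31x4 + 0.12x5 + 0.11x6 subject to:
  9.7x1 + 17.4x2 + 3x3 + 2.6x4 + 0.2x5 + 1.2x6 ≥ 28.9   (phosphorus)
  211x1 + 91x2 + 23x3 + 20x4 + 305x6 ≤ 524   (crude fibre)
  3.8x1 + 0.7x2 + 0.3x3 + 0.3x4 + 363.7x5 + 1.6x6 ≥ 209   (calcium)
  9.9x1 + 11.5x2 + 12.7x3 + 14.5x4 + 4.5x6 ≥ 23.8   (metabolisable energy)
  x1 ≤ 0.6
  x6 ≤ 3.3
  x1, x2, x3, x4, x5, x6 ≥ 0.
At the optimum only rice bran, maize, limestone are positive (sunflower meal, sorghum, oat hulls = 0). The phosphorus, calcium, metabolisable energy requirements are met with equality.
Optimal quantities: rice bran = 1.599 kg, maize = 0.3736 kg, limestone = 0.5713 kg.
Hence cost = 0.25·1.599 + 0.31·0.3736 + 0.12·0.5713 = R0.58412.

R0.584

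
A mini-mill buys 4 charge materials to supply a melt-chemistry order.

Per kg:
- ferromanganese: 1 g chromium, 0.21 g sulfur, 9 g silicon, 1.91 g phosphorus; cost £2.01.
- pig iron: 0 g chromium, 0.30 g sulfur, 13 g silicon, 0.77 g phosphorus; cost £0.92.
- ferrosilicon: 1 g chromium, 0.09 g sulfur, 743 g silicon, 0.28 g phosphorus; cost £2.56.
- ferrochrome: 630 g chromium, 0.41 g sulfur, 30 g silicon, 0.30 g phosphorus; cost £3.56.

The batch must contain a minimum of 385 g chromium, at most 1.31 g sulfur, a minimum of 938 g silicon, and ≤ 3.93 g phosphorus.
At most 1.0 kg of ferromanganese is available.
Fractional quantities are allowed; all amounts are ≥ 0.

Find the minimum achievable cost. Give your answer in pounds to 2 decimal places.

Let x1 = kg of ferromanganese, x2 = kg of pig iron, x3 = kg of ferrosilicon, x4 = kg of ferrochrome.
min 2.01x1 + 0.92x2 + 2.56x3 + 3.56x4 s.t.:
  1x1 + 1x3 + 630x4 ≥ 385   (chromium)
  0.21x1 + 0.3x2 + 0.09x3 + 0.41x4 ≤ 1.31   (sulfur)
  9x1 + 13x2 + 743x3 + 30x4 ≥ 938   (silicon)
  1.91x1 + 0.77x2 + 0.28x3 + 0.3x4 ≤ 3.93   (phosphorus)
  x1 ≤ 1
  x1, x2, x3, x4 ≥ 0.
The minimum-cost mix takes nothing from ferromanganese, pig iron — only ferrosilicon, ferrochrome. Binding constraints: chromium and silicon.
That vertex is x3 = 1.238, x4 = 0.6091.
Total cost: 2.56·1.238 + 3.56·0.6091 = 5.3377.

£5.34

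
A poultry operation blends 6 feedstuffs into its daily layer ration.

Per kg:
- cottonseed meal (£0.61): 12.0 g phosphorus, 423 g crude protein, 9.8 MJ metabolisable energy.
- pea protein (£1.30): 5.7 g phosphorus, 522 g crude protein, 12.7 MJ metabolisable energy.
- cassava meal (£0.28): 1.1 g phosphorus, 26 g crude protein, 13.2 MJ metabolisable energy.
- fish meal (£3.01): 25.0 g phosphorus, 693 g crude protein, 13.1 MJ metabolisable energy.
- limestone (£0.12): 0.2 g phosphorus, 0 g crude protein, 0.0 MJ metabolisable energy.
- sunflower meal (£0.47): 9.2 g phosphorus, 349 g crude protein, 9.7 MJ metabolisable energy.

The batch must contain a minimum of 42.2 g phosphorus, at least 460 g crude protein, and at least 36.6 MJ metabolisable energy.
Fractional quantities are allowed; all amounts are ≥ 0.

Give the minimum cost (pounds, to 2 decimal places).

Set it up as a linear program. Let x1 = kg of cottonseed meal, x2 = kg of pea protein, x3 = kg of cassava meal, x4 = kg of fish meal, x5 = kg of limestone, x6 = kg of sunflower meal.
min 0.61x1 + 1.3x2 + 0.28x3 + 3.01x4 + 0.12x5 + 0.47x6 s.t.:
  12x1 + 5.7x2 + 1.1x3 + 25x4 + 0.2x5 + 9.2x6 ≥ 42.2   (phosphorus)
  423x1 + 522x2 + 26x3 + 693x4 + 349x6 ≥ 460   (crude protein)
  9.8x1 + 12.7x2 + 13.2x3 + 13.1x4 + 9.7x6 ≥ 36.6   (metabolisable energy)
  x1, x2, x3, x4, x5, x6 ≥ 0.
The cheapest feasible vertex uses only cottonseed meal, sunflower meal; pea protein, cassava meal, fish meal, limestone are not used. There the phosphorus and metabolisable energy constraints are tight.
So cottonseed meal = 2.768 kg, sunflower meal = 0.9771 kg.
Hence cost = 0.61·2.768 + 0.47·0.9771 = £2.1477.

£2.15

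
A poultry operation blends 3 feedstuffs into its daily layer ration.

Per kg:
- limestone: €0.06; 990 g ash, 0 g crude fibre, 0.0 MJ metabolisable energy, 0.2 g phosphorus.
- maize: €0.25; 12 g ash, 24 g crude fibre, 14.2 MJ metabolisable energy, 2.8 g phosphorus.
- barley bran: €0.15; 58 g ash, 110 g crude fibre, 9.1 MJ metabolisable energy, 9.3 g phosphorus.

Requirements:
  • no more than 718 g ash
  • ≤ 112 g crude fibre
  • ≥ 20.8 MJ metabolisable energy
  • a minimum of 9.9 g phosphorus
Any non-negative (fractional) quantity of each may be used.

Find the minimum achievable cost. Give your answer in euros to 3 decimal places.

€0.358

This is a linear program. Let x1 = kg of limestone, x2 = kg of maize, x3 = kg of barley bran.
min 0.06x1 + 0.25x2 + 0.15x3 s.t.:
  990x1 + 12x2 + 58x3 ≤ 718   (ash)
  24x2 + 110x3 ≤ 112   (crude fibre)
  14.2x2 + 9.1x3 ≥ 20.8   (metabolisable energy)
  0.2x1 + 2.8x2 + 9.3x3 ≥ 9.9   (phosphorus)
  x1, x2, x3 ≥ 0.
The minimum-cost mix takes nothing from limestone — only maize, barley bran. Binding constraints: crude fibre and metabolisable energy.
That vertex is x2 = 0.9443, x3 = 0.8121.
Cost = 0.25·0.9443 + 0.15·0.8121 = 0.35789.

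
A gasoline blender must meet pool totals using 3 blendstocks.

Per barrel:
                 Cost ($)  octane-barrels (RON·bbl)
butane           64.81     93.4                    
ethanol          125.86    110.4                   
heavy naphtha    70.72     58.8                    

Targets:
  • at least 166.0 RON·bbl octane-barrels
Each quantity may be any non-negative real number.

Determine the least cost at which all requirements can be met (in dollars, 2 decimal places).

$115.19

This is a linear program. Let x1 = barrels of butane, x2 = barrels of ethanol, x3 = barrels of heavy naphtha.
Minimize 64.81x1 + 125.86x2 + 70.72x3 with:
  93.4x1 + 110.4x2 + 58.8x3 ≥ 166   (octane-barrels)
  x1, x2, x3 ≥ 0.
The optimal basis is {butane}; ethanol, heavy naphtha drop out. There the octane-barrels constraint is tight.
Optimal quantities: butane = 1.7773 barrels.
Total cost: 64.81·1.7773 = 115.1868.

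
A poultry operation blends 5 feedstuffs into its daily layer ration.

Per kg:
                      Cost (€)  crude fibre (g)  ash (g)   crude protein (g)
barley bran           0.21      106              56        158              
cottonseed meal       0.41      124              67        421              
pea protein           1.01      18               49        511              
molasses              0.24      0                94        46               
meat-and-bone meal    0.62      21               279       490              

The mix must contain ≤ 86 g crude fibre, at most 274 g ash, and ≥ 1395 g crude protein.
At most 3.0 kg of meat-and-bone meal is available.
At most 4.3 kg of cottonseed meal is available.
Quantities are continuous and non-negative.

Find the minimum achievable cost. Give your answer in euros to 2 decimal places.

Treat it as an LP. Let x1 = kg of barley bran, x2 = kg of cottonseed meal, x3 = kg of pea protein, x4 = kg of molasses, x5 = kg of meat-and-bone meal.
Minimize 0.21x1 + 0.41x2 + 1.01x3 + 0.24x4 + 0.62x5 subject to:
  106x1 + 124x2 + 18x3 + 21x5 ≤ 86   (crude fibre)
  56x1 + 67x2 + 49x3 + 94x4 + 279x5 ≤ 274   (ash)
  158x1 + 421x2 + 511x3 + 46x4 + 490x5 ≥ 1395   (crude protein)
  x5 ≤ 3
  x2 ≤ 4.3
  x1, x2, x3, x4, x5 ≥ 0.
The minimum-cost mix takes nothing from barley bran, molasses — only cottonseed meal, pea protein, meat-and-bone meal. Binding constraints: crude fibre, ash, crude protein.
Optimal quantities: cottonseed meal = 0.318194 kg, pea protein = 1.92323 kg, meat-and-bone meal = 0.567895 kg.
Total cost: 0.41·0.318194 + 1.01·1.92323 + 0.62·0.567895 = 2.42502.

€2.43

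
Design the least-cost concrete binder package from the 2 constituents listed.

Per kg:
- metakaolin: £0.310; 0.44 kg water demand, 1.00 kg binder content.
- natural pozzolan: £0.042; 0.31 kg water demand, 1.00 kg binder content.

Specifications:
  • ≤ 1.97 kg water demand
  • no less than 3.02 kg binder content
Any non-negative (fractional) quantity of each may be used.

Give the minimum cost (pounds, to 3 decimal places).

Let x1 = kg of metakaolin, x2 = kg of natural pozzolan.
Minimize 0.31x1 + 0.042x2 subject to:
  0.44x1 + 0.31x2 ≤ 1.97   (water demand)
  1x1 + 1x2 ≥ 3.02   (binder content)
  x1, x2 ≥ 0.
At the optimum only natural pozzolan is positive (metakaolin = 0). Binding constraint: binder content.
So natural pozzolan = 3.02 kg.
Hence cost = 0.042·3.02 = £0.12684.

£0.127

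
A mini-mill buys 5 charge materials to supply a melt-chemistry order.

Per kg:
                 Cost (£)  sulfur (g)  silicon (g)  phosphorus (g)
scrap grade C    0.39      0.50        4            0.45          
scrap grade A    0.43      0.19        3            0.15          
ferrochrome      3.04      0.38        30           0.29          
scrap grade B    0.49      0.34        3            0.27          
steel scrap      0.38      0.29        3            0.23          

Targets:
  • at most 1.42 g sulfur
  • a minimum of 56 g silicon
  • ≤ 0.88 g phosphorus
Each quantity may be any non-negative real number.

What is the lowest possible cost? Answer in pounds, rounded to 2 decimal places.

Let x1 = kg of scrap grade C, x2 = kg of scrap grade A, x3 = kg of ferrochrome, x4 = kg of scrap grade B, x5 = kg of steel scrap.
min 0.39x1 + 0.43x2 + 3.04x3 + 0.49x4 + 0.38x5 with:
  0.5x1 + 0.19x2 + 0.38x3 + 0.34x4 + 0.29x5 ≤ 1.42   (sulfur)
  4x1 + 3x2 + 30x3 + 3x4 + 3x5 ≥ 56   (silicon)
  0.45x1 + 0.15x2 + 0.29x3 + 0.27x4 + 0.23x5 ≤ 0.88   (phosphorus)
  x1, x2, x3, x4, x5 ≥ 0.
The cheapest feasible vertex uses only scrap grade C, ferrochrome; scrap grade A, scrap grade B, steel scrap are not used. Binding constraints: silicon and phosphorus.
So scrap grade C = 0.8233 kg, ferrochrome = 1.757 kg.
Cost = 0.39·0.8233 + 3.04·1.757 = 5.6624.

£5.66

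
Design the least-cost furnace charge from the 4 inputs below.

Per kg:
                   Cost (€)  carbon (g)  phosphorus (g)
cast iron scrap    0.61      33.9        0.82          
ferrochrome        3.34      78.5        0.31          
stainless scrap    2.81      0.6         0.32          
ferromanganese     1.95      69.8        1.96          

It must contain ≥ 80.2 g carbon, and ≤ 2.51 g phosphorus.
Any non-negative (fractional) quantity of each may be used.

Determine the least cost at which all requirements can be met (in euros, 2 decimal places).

€1.44

Treat it as an LP. Let x1 = kg of cast iron scrap, x2 = kg of ferrochrome, x3 = kg of stainless scrap, x4 = kg of ferromanganese.
Minimise 0.61x1 + 3.34x2 + 2.81x3 + 1.95x4 s.t.:
  33.9x1 + 78.5x2 + 0.6x3 + 69.8x4 ≥ 80.2   (carbon)
  0.82x1 + 0.31x2 + 0.32x3 + 1.96x4 ≤ 2.51   (phosphorus)
  x1, x2, x3, x4 ≥ 0.
The minimum-cost mix takes nothing from ferrochrome, stainless scrap, ferromanganese — only cast iron scrap. Binding constraint: carbon.
So cast iron scrap = 2.366 kg.
Objective = 0.61·2.366 = 1.4433.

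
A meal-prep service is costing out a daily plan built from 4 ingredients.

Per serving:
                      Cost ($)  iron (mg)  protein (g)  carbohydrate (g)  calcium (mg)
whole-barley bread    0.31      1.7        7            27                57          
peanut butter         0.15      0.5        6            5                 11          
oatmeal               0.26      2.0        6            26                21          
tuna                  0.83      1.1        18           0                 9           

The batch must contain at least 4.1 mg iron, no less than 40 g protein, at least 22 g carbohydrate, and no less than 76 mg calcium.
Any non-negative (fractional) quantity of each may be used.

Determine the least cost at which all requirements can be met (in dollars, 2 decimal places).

$1.06

Let x1 = servings of whole-barley bread, x2 = servings of peanut butter, x3 = servings of oatmeal, x4 = servings of tuna.
min 0.31x1 + 0.15x2 + 0.26x3 + 0.83x4 s.t.:
  1.7x1 + 0.5x2 + 2x3 + 1.1x4 ≥ 4.1   (iron)
  7x1 + 6x2 + 6x3 + 18x4 ≥ 40   (protein)
  27x1 + 5x2 + 26x3 ≥ 22   (carbohydrate)
  57x1 + 11x2 + 21x3 + 9x4 ≥ 76   (calcium)
  x1, x2, x3, x4 ≥ 0.
The optimal basis is {peanut butter, oatmeal}; whole-barley bread, tuna drop out. The iron and protein requirements are met with equality.
Optimal quantities: peanut butter = 6.156 servings, oatmeal = 0.5111 servings.
Hence cost = 0.15·6.156 + 0.26·0.5111 = $1.0563.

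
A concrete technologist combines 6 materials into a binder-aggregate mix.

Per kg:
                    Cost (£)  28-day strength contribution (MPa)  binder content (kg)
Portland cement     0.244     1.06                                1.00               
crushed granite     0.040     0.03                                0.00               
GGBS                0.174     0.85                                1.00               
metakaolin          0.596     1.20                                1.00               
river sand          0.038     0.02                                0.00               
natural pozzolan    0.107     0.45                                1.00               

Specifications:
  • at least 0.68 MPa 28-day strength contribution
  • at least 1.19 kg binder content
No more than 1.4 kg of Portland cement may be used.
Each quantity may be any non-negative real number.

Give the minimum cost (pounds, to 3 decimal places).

£0.152

Let x1 = kg of Portland cement, x2 = kg of crushed granite, x3 = kg of GGBS, x4 = kg of metakaolin, x5 = kg of river sand, x6 = kg of natural pozzolan.
Minimise 0.244x1 + 0.04x2 + 0.174x3 + 0.596x4 + 0.038x5 + 0.107x6 subject to:
  1.06x1 + 0.03x2 + 0.85x3 + 1.2x4 + 0.02x5 + 0.45x6 ≥ 0.68   (28-day strength contribution)
  1x1 + 1x3 + 1x4 + 1x6 ≥ 1.19   (binder content)
  x1 ≤ 1.4
  x1, x2, x3, x4, x5, x6 ≥ 0.
At the optimum only GGBS, natural pozzolan are positive (Portland cement, crushed granite, metakaolin, river sand = 0). Binding constraints: 28-day strength contribution and binder content.
So GGBS = 0.3613 kg, natural pozzolan = 0.8287 kg.
Cost = 0.174·0.3613 + 0.107·0.8287 = 0.15154.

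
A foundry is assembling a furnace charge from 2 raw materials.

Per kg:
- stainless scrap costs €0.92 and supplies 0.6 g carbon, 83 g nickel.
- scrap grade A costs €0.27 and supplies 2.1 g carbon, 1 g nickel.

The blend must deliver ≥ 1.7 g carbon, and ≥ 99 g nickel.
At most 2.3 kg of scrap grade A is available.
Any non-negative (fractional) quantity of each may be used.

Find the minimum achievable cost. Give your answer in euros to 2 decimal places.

Let x1 = kg of stainless scrap, x2 = kg of scrap grade A.
Minimize 0.92x1 + 0.27x2 s.t.:
  0.6x1 + 2.1x2 ≥ 1.7   (carbon)
  83x1 + 1x2 ≥ 99   (nickel)
  x2 ≤ 2.3
  x1, x2 ≥ 0.
Both inputs are positive at the optimum. Binding constraints: carbon and nickel.
Solving gives x1 = 1.187, x2 = 0.4704.
Total cost: 0.92·1.187 + 0.27·0.4704 = 1.2190.

€1.22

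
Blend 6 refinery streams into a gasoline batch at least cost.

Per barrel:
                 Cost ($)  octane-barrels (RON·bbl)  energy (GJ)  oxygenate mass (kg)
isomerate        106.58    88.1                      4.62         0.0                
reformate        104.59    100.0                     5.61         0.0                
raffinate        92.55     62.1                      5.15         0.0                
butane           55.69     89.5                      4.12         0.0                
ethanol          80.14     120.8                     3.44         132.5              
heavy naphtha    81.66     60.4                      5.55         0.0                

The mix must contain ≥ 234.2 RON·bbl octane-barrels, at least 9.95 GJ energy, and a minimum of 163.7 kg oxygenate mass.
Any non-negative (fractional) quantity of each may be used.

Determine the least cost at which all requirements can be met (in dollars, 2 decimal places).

$176.06

Treat it as an LP. Let x1 = barrels of isomerate, x2 = barrels of reformate, x3 = barrels of raffinate, x4 = barrels of butane, x5 = barrels of ethanol, x6 = barrels of heavy naphtha.
Minimise 106.58x1 + 104.59x2 + 92.55x3 + 55.69x4 + 80.14x5 + 81.66x6 subject to:
  88.1x1 + 100x2 + 62.1x3 + 89.5x4 + 120.8x5 + 60.4x6 ≥ 234.2   (octane-barrels)
  4.62x1 + 5.61x2 + 5.15x3 + 4.12x4 + 3.44x5 + 5.55x6 ≥ 9.95   (energy)
  132.5x5 ≥ 163.7   (oxygenate mass)
  x1, x2, x3, x4, x5, x6 ≥ 0.
The cheapest feasible vertex uses only butane, ethanol; isomerate, reformate, raffinate, heavy naphtha are not used. Binding constraints: energy and oxygenate mass.
Optimal quantities: butane = 1.3835 barrels, ethanol = 1.2355 barrels.
Cost = 55.69·1.3835 + 80.14·1.2355 = 176.0601.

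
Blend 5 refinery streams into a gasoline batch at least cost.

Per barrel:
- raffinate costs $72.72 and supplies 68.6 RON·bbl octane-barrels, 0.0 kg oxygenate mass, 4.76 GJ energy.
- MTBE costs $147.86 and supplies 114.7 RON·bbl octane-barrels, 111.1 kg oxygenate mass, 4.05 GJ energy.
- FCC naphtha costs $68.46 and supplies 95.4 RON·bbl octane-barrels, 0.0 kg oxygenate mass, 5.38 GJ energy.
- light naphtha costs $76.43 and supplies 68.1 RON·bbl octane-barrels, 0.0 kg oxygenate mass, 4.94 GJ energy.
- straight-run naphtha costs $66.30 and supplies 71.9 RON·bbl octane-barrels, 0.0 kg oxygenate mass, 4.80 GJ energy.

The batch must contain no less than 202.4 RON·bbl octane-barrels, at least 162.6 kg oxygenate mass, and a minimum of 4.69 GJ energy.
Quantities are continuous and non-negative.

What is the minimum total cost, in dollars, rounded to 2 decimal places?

Treat it as an LP. Let x1 = barrels of raffinate, x2 = barrels of MTBE, x3 = barrels of FCC naphtha, x4 = barrels of light naphtha, x5 = barrels of straight-run naphtha.
Minimise 72.72x1 + 147.86x2 + 68.46x3 + 76.43x4 + 66.3x5 with:
  68.6x1 + 114.7x2 + 95.4x3 + 68.1x4 + 71.9x5 ≥ 202.4   (octane-barrels)
  111.1x2 ≥ 162.6   (oxygenate mass)
  4.76x1 + 4.05x2 + 5.38x3 + 4.94x4 + 4.8x5 ≥ 4.69   (energy)
  x1, x2, x3, x4, x5 ≥ 0.
The cheapest feasible vertex uses only MTBE, FCC naphtha; raffinate, light naphtha, straight-run naphtha are not used. There the octane-barrels and oxygenate mass constraints are tight.
Optimal quantities: MTBE = 1.46355 barrels, FCC naphtha = 0.361963 barrels.
Hence cost = 147.86·1.46355 + 68.46·0.361963 = $241.1805.

$241.18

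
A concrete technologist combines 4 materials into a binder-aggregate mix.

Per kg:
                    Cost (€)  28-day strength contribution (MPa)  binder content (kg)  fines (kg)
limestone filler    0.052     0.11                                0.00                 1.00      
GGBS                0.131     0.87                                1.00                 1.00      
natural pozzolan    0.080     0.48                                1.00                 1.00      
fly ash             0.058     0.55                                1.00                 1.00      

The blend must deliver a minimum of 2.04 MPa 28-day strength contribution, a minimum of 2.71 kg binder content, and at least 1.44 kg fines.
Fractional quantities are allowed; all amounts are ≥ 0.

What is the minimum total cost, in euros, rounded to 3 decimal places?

Set it up as a linear program. Let x1 = kg of limestone filler, x2 = kg of GGBS, x3 = kg of natural pozzolan, x4 = kg of fly ash.
Minimise 0.052x1 + 0.131x2 + 0.08x3 + 0.058x4 with:
  0.11x1 + 0.87x2 + 0.48x3 + 0.55x4 ≥ 2.04   (28-day strength contribution)
  1x2 + 1x3 + 1x4 ≥ 2.71   (binder content)
  1x1 + 1x2 + 1x3 + 1x4 ≥ 1.44   (fines)
  x1, x2, x3, x4 ≥ 0.
The minimum-cost mix takes nothing from limestone filler, GGBS, natural pozzolan — only fly ash. The 28-day strength contribution requirement is met with equality.
So fly ash = 3.709 kg.
Cost = 0.058·3.709 = 0.21512.

€0.215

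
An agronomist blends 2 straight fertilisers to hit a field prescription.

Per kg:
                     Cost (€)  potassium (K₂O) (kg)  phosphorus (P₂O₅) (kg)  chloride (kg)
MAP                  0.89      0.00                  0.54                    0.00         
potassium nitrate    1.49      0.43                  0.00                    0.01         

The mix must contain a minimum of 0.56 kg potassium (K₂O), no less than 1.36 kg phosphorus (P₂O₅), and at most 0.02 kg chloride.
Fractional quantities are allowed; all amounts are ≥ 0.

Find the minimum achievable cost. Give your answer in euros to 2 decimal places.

Let x1 = kg of MAP, x2 = kg of potassium nitrate.
Minimize 0.89x1 + 1.49x2 subject to:
  0.43x2 ≥ 0.56   (potassium (K₂O))
  0.54x1 ≥ 1.36   (phosphorus (P₂O₅))
  0.01x2 ≤ 0.02   (chloride)
  x1, x2 ≥ 0.
Both inputs are positive at the optimum. There the potassium (K₂O) and phosphorus (P₂O₅) constraints are tight.
Optimal quantities: MAP = 2.519 kg, potassium nitrate = 1.302 kg.
Objective = 0.89·2.519 + 1.49·1.302 = 4.1819.

€4.18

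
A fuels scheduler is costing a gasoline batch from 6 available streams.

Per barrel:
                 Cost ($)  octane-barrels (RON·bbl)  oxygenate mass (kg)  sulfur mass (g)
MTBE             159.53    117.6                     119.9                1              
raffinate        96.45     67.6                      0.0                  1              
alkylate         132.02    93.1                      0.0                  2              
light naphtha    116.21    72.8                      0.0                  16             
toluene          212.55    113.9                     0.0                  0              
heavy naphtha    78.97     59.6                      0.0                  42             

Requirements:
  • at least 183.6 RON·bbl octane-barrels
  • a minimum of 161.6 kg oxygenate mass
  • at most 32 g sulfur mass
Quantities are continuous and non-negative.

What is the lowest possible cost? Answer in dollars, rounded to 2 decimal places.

$248.27

Let x1 = barrels of MTBE, x2 = barrels of raffinate, x3 = barrels of alkylate, x4 = barrels of light naphtha, x5 = barrels of toluene, x6 = barrels of heavy naphtha.
Minimize 159.53x1 + 96.45x2 + 132.02x3 + 116.21x4 + 212.55x5 + 78.97x6 subject to:
  117.6x1 + 67.6x2 + 93.1x3 + 72.8x4 + 113.9x5 + 59.6x6 ≥ 183.6   (octane-barrels)
  119.9x1 ≥ 161.6   (oxygenate mass)
  1x1 + 1x2 + 2x3 + 16x4 + 42x6 ≤ 32   (sulfur mass)
  x1, x2, x3, x4, x5, x6 ≥ 0.
The minimum-cost mix takes nothing from raffinate, alkylate, light naphtha, toluene — only MTBE, heavy naphtha. The octane-barrels and oxygenate mass requirements are met with equality.
Optimal quantities: MTBE = 1.3478 barrels, heavy naphtha = 0.42114 barrels.
Objective = 159.53·1.3478 + 78.97·0.42114 = 248.2720.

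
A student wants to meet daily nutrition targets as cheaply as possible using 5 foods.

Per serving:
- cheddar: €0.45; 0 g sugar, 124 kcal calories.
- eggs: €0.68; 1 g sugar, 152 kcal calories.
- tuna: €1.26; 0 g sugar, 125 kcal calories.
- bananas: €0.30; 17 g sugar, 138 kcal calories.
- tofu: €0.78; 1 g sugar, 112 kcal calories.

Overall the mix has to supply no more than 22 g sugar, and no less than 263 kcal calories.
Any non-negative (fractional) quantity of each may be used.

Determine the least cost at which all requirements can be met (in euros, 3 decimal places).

Let x1 = servings of cheddar, x2 = servings of eggs, x3 = servings of tuna, x4 = servings of bananas, x5 = servings of tofu.
Minimise 0.45x1 + 0.68x2 + 1.26x3 + 0.3x4 + 0.78x5 subject to:
  1x2 + 17x4 + 1x5 ≤ 22   (sugar)
  124x1 + 152x2 + 125x3 + 138x4 + 112x5 ≥ 263   (calories)
  x1, x2, x3, x4, x5 ≥ 0.
At the optimum only cheddar, bananas are positive (eggs, tuna, tofu = 0). Binding constraints: sugar and calories.
So cheddar = 0.6807 servings, bananas = 1.294 servings.
Cost = 0.45·0.6807 + 0.3·1.294 = 0.69452.

€0.695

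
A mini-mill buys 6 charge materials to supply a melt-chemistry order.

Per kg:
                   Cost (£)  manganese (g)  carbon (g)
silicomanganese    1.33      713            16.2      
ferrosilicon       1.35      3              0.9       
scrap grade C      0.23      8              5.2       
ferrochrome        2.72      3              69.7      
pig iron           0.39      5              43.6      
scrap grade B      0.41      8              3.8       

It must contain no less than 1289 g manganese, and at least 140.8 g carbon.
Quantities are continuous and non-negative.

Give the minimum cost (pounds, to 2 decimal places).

Let x1 = kg of silicomanganese, x2 = kg of ferrosilicon, x3 = kg of scrap grade C, x4 = kg of ferrochrome, x5 = kg of pig iron, x6 = kg of scrap grade B.
min 1.33x1 + 1.35x2 + 0.23x3 + 2.72x4 + 0.39x5 + 0.41x6 s.t.:
  713x1 + 3x2 + 8x3 + 3x4 + 5x5 + 8x6 ≥ 1289   (manganese)
  16.2x1 + 0.9x2 + 5.2x3 + 69.7x4 + 43.6x5 + 3.8x6 ≥ 140.8   (carbon)
  x1, x2, x3, x4, x5, x6 ≥ 0.
The cheapest feasible vertex uses only silicomanganese, pig iron; ferrosilicon, scrap grade C, ferrochrome, scrap grade B are not used. There the manganese and carbon constraints are tight.
Optimal quantities: silicomanganese = 1.79 kg, pig iron = 2.564 kg.
Objective = 1.33·1.79 + 0.39·2.564 = 3.3807.

£3.38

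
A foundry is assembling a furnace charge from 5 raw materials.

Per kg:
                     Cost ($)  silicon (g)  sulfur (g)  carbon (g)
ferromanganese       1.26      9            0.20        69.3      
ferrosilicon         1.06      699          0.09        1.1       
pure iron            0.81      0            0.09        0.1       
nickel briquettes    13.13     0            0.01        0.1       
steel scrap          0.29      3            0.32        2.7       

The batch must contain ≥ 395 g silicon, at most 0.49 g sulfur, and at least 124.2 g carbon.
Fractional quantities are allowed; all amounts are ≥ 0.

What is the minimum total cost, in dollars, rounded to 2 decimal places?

Let x1 = kg of ferromanganese, x2 = kg of ferrosilicon, x3 = kg of pure iron, x4 = kg of nickel briquettes, x5 = kg of steel scrap.
Minimize 1.26x1 + 1.06x2 + 0.81x3 + 13.13x4 + 0.29x5 s.t.:
  9x1 + 699x2 + 3x5 ≥ 395   (silicon)
  0.2x1 + 0.09x2 + 0.09x3 + 0.01x4 + 0.32x5 ≤ 0.49   (sulfur)
  69.3x1 + 1.1x2 + 0.1x3 + 0.1x4 + 2.7x5 ≥ 124.2   (carbon)
  x1, x2, x3, x4, x5 ≥ 0.
The optimal basis is {ferromanganese, ferrosilicon}; pure iron, nickel briquettes, steel scrap drop out. There the silicon and carbon constraints are tight.
Solving gives x1 = 1.784, x2 = 0.5421.
Hence cost = 1.26·1.784 + 1.06·0.5421 = $2.8225.

$2.82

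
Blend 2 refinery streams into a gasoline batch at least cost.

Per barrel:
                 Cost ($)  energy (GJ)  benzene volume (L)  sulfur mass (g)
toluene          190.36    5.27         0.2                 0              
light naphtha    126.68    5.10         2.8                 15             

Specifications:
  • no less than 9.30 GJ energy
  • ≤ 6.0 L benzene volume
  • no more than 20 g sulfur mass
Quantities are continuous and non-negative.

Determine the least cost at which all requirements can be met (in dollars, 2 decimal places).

$259.21

Treat it as an LP. Let x1 = barrels of toluene, x2 = barrels of light naphtha.
Minimise 190.36x1 + 126.68x2 with:
  5.27x1 + 5.1x2 ≥ 9.3   (energy)
  0.2x1 + 2.8x2 ≤ 6   (benzene volume)
  15x2 ≤ 20   (sulfur mass)
  x1, x2 ≥ 0.
Both inputs are positive at the optimum. The energy and sulfur mass requirements are met with equality.
Optimal quantities: toluene = 0.47438 barrels, light naphtha = 1.3333 barrels.
Total cost: 190.36·0.47438 + 126.68·1.3333 = 259.2054.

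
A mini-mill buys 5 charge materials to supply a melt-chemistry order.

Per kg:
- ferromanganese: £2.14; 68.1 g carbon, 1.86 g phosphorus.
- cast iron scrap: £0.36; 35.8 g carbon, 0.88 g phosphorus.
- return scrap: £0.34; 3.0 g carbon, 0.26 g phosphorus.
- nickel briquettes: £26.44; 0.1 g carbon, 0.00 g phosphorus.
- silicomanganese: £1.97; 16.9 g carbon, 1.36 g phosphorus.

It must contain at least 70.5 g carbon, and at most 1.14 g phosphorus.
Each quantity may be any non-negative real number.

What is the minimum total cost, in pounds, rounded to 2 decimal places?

This is a linear program. Let x1 = kg of ferromanganese, x2 = kg of cast iron scrap, x3 = kg of return scrap, x4 = kg of nickel briquettes, x5 = kg of silicomanganese.
Minimize 2.14x1 + 0.36x2 + 0.34x3 + 26.44x4 + 1.97x5 with:
  68.1x1 + 35.8x2 + 3x3 + 0.1x4 + 16.9x5 ≥ 70.5   (carbon)
  1.86x1 + 0.88x2 + 0.26x3 + 1.36x5 ≤ 1.14   (phosphorus)
  x1, x2, x3, x4, x5 ≥ 0.
The cheapest feasible vertex uses only cast iron scrap, nickel briquettes; ferromanganese, return scrap, silicomanganese are not used. There the carbon and phosphorus constraints are tight.
That vertex is x2 = 1.295455, x4 = 241.2273.
Total cost: 0.36·1.295455 + 26.44·241.2273 = 6378.5162.

£6378.52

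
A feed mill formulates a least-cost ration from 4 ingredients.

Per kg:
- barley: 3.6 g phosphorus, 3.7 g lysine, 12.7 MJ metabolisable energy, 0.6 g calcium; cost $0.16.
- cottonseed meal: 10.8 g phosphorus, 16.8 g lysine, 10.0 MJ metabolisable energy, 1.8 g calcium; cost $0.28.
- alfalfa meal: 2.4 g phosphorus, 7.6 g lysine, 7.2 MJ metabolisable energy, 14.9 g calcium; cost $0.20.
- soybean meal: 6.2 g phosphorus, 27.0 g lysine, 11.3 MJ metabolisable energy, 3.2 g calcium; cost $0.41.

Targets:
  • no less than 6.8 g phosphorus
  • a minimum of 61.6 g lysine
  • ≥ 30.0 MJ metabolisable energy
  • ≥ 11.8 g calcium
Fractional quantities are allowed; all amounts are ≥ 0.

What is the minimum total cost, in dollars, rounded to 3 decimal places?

$0.988

Treat it as an LP. Let x1 = kg of barley, x2 = kg of cottonseed meal, x3 = kg of alfalfa meal, x4 = kg of soybean meal.
Minimize 0.16x1 + 0.28x2 + 0.2x3 + 0.41x4 subject to:
  3.6x1 + 10.8x2 + 2.4x3 + 6.2x4 ≥ 6.8   (phosphorus)
  3.7x1 + 16.8x2 + 7.6x3 + 27x4 ≥ 61.6   (lysine)
  12.7x1 + 10x2 + 7.2x3 + 11.3x4 ≥ 30   (metabolisable energy)
  0.6x1 + 1.8x2 + 14.9x3 + 3.2x4 ≥ 11.8   (calcium)
  x1, x2, x3, x4 ≥ 0.
The optimal basis is {cottonseed meal, alfalfa meal, soybean meal}; barley drops out. The lysine, metabolisable energy, calcium requirements are met with equality.
That vertex is x2 = 0.9682, x3 = 0.3346, x4 = 1.585.
Hence cost = 0.28·0.9682 + 0.2·0.3346 + 0.41·1.585 = $0.98787.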